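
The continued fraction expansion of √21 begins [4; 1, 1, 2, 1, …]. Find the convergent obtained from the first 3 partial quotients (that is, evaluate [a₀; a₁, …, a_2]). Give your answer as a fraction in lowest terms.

9/2

Starting at the tail and folding back:
Start with 1.
1 + 1/(1/1) = 1 + 1/1 = 2/1
4 + 1/(2/1) = 4 + 1/2 = 9/2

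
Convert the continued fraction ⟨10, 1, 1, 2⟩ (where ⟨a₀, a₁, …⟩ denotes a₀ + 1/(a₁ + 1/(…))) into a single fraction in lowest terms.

a_0 = 10: 10/1
a_1 = 1: 11/1
a_2 = 1: 21/2
a_3 = 2: 53/5

53/5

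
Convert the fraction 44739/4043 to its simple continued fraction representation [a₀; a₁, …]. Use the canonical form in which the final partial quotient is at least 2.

44739 = 11·4043 + 266, so a_0 = 11
4043 = 15·266 + 53, so a_1 = 15
266 = 5·53 + 1, so a_2 = 5
53 = 53·1 + 0, so a_3 = 53

[11; 15, 5, 53]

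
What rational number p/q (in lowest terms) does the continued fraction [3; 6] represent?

19/6

a_0 = 3: 3/1
a_1 = 6: 19/6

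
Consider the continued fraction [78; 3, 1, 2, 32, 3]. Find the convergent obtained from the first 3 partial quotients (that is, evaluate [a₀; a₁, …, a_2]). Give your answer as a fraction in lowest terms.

313/4

Collapse the nested fraction from the inside out:
Start with 1.
3 + 1/(1/1) = 3 + 1/1 = 4/1
78 + 1/(4/1) = 78 + 1/4 = 313/4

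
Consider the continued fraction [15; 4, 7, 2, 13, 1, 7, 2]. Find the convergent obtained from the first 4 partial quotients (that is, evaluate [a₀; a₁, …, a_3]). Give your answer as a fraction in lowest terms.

Start with 2.
7 + 1/(2/1) = 7 + 1/2 = 15/2
4 + 1/(15/2) = 4 + 2/15 = 62/15
15 + 1/(62/15) = 15 + 15/62 = 945/62

945/62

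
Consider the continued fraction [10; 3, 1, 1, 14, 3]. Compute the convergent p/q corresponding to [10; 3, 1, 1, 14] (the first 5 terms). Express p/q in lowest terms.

Start with 14.
1 + 1/(14/1) = 1 + 1/14 = 15/14
1 + 1/(15/14) = 1 + 14/15 = 29/15
3 + 1/(29/15) = 3 + 15/29 = 102/29
10 + 1/(102/29) = 10 + 29/102 = 1049/102

1049/102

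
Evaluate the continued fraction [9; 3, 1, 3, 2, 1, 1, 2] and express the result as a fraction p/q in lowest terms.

1992/215

Start with 2.
1 + 1/(2/1) = 1 + 1/2 = 3/2
1 + 1/(3/2) = 1 + 2/3 = 5/3
2 + 1/(5/3) = 2 + 3/5 = 13/5
3 + 1/(13/5) = 3 + 5/13 = 44/13
1 + 1/(44/13) = 1 + 13/44 = 57/44
3 + 1/(57/44) = 3 + 44/57 = 215/57
9 + 1/(215/57) = 9 + 57/215 = 1992/215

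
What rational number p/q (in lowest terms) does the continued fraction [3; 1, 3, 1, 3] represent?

Compute successive convergents:
a_0 = 3: 3/1
a_1 = 1: 4/1
a_2 = 3: 15/4
a_3 = 1: 19/5
a_4 = 3: 72/19

72/19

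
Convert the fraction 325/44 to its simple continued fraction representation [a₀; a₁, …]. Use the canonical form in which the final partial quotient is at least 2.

Repeatedly divide and take the remainder:
325 = 7·44 + 17, so a_0 = 7
44 = 2·17 + 10, so a_1 = 2
17 = 1·10 + 7, so a_2 = 1
10 = 1·7 + 3, so a_3 = 1
7 = 2·3 + 1, so a_4 = 2
3 = 3·1 + 0, so a_5 = 3

[7; 2, 1, 1, 2, 3]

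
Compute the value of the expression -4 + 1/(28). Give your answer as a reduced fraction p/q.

-111/28

a_0 = -4: -4/1
a_1 = 28: -111/28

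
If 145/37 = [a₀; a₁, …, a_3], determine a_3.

145 ÷ 37 → quotient 3, remainder 34
37 ÷ 34 → quotient 1, remainder 3
34 ÷ 3 → quotient 11, remainder 1
3 ÷ 1 → quotient 3, remainder 0

3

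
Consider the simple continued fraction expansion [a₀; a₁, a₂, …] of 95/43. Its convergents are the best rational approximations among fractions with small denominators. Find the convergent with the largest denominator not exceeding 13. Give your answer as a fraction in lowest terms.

List convergents until the denominator exceeds the bound:
a_0 = 2: 2/1  (≤ bound)
a_1 = 4: 9/4  (≤ bound)
a_2 = 1: 11/5  (≤ bound)
a_3 = 3: 42/19  (> 13, stop)

11/5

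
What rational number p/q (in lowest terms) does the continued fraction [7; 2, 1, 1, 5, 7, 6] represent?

9123/1234

a_0 = 7: 7/1
a_1 = 2: 15/2
a_2 = 1: 22/3
a_3 = 1: 37/5
a_4 = 5: 207/28
a_5 = 7: 1486/201
a_6 = 6: 9123/1234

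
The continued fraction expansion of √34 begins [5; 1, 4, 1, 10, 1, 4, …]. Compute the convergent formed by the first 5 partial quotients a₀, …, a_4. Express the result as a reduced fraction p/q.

Start with 10.
1 + 1/(10/1) = 1 + 1/10 = 11/10
4 + 1/(11/10) = 4 + 10/11 = 54/11
1 + 1/(54/11) = 1 + 11/54 = 65/54
5 + 1/(65/54) = 5 + 54/65 = 379/65

379/65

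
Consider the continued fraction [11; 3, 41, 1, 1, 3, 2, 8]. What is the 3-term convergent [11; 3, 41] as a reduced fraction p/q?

1405/124

Use the convergent recurrence hₖ = aₖ·hₖ₋₁ + hₖ₋₂ (and likewise for the denominators kₖ):
a_0 = 11: 11/1
a_1 = 3: 34/3
a_2 = 41: 1405/124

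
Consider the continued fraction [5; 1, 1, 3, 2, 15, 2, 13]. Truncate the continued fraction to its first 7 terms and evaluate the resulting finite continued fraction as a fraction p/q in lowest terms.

2837/510

Start with 2.
15 + 1/(2/1) = 15 + 1/2 = 31/2
2 + 1/(31/2) = 2 + 2/31 = 64/31
3 + 1/(64/31) = 3 + 31/64 = 223/64
1 + 1/(223/64) = 1 + 64/223 = 287/223
1 + 1/(287/223) = 1 + 223/287 = 510/287
5 + 1/(510/287) = 5 + 287/510 = 2837/510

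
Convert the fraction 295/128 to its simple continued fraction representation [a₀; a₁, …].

[2; 3, 3, 1, 1, 5]

295 ÷ 128 → quotient 2, remainder 39
128 ÷ 39 → quotient 3, remainder 11
39 ÷ 11 → quotient 3, remainder 6
11 ÷ 6 → quotient 1, remainder 5
6 ÷ 5 → quotient 1, remainder 1
5 ÷ 1 → quotient 5, remainder 0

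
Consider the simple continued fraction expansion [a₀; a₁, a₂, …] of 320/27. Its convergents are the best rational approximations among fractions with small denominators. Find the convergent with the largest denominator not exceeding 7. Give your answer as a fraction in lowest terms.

83/7

a_0 = 11: 11/1  (≤ bound)
a_1 = 1: 12/1  (≤ bound)
a_2 = 5: 71/6  (≤ bound)
a_3 = 1: 83/7  (≤ bound)
a_4 = 3: 320/27  (> 7, stop)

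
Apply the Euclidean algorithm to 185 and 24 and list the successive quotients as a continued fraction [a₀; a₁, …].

Run the Euclidean algorithm, recording each quotient:
185 ÷ 24 → quotient 7, remainder 17
24 ÷ 17 → quotient 1, remainder 7
17 ÷ 7 → quotient 2, remainder 3
7 ÷ 3 → quotient 2, remainder 1
3 ÷ 1 → quotient 3, remainder 0

[7; 1, 2, 2, 3]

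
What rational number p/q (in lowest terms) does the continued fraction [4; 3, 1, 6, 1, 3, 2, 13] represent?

15513/3643

Work from the innermost term outward:
Start with 13.
2 + 1/(13/1) = 2 + 1/13 = 27/13
3 + 1/(27/13) = 3 + 13/27 = 94/27
1 + 1/(94/27) = 1 + 27/94 = 121/94
6 + 1/(121/94) = 6 + 94/121 = 820/121
1 + 1/(820/121) = 1 + 121/820 = 941/820
3 + 1/(941/820) = 3 + 820/941 = 3643/941
4 + 1/(3643/941) = 4 + 941/3643 = 15513/3643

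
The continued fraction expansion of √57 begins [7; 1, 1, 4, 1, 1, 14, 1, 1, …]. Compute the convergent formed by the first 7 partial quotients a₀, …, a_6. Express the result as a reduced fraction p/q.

Starting at the tail and folding back:
Start with 14.
1 + 1/(14/1) = 1 + 1/14 = 15/14
1 + 1/(15/14) = 1 + 14/15 = 29/15
4 + 1/(29/15) = 4 + 15/29 = 131/29
1 + 1/(131/29) = 1 + 29/131 = 160/131
1 + 1/(160/131) = 1 + 131/160 = 291/160
7 + 1/(291/160) = 7 + 160/291 = 2197/291

2197/291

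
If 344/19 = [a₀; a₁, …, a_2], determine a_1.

9

Repeatedly divide and take the remainder:
344 = 18·19 + 2, so a_0 = 18
19 = 9·2 + 1, so a_1 = 9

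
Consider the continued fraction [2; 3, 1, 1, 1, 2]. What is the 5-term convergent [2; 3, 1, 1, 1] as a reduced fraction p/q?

Starting at the tail and folding back:
Start with 1.
1 + 1/(1/1) = 1 + 1/1 = 2/1
1 + 1/(2/1) = 1 + 1/2 = 3/2
3 + 1/(3/2) = 3 + 2/3 = 11/3
2 + 1/(11/3) = 2 + 3/11 = 25/11

25/11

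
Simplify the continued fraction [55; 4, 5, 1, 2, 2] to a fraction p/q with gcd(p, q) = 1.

Start with 2.
2 + 1/(2/1) = 2 + 1/2 = 5/2
1 + 1/(5/2) = 1 + 2/5 = 7/5
5 + 1/(7/5) = 5 + 5/7 = 40/7
4 + 1/(40/7) = 4 + 7/40 = 167/40
55 + 1/(167/40) = 55 + 40/167 = 9225/167

9225/167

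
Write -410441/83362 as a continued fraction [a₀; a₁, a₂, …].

-410441 ÷ 83362 → quotient -5, remainder 6369
83362 ÷ 6369 → quotient 13, remainder 565
6369 ÷ 565 → quotient 11, remainder 154
565 ÷ 154 → quotient 3, remainder 103
154 ÷ 103 → quotient 1, remainder 51
103 ÷ 51 → quotient 2, remainder 1
51 ÷ 1 → quotient 51, remainder 0

[-5; 13, 11, 3, 1, 2, 51]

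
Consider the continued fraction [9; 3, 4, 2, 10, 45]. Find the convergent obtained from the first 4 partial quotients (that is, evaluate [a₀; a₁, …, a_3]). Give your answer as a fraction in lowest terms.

Use the convergent recurrence hₖ = aₖ·hₖ₋₁ + hₖ₋₂ (and likewise for the denominators kₖ):
a_0 = 9: 9/1
a_1 = 3: 28/3
a_2 = 4: 121/13
a_3 = 2: 270/29

270/29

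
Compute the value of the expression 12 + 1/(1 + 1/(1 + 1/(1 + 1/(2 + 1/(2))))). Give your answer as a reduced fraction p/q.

Work from the innermost term outward:
Start with 2.
2 + 1/(2/1) = 2 + 1/2 = 5/2
1 + 1/(5/2) = 1 + 2/5 = 7/5
1 + 1/(7/5) = 1 + 5/7 = 12/7
1 + 1/(12/7) = 1 + 7/12 = 19/12
12 + 1/(19/12) = 12 + 12/19 = 240/19

240/19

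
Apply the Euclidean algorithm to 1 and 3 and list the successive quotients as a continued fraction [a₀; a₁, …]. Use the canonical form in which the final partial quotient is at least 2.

1 ÷ 3 → quotient 0, remainder 1
3 ÷ 1 → quotient 3, remainder 0

[0; 3]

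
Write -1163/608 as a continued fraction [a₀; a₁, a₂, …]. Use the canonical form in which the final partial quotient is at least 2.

Run the Euclidean algorithm, recording each quotient:
⌊-1163/608⌋ = -2, remainder 53
⌊608/53⌋ = 11, remainder 25
⌊53/25⌋ = 2, remainder 3
⌊25/3⌋ = 8, remainder 1
⌊3/1⌋ = 3, remainder 0

[-2; 11, 2, 8, 3]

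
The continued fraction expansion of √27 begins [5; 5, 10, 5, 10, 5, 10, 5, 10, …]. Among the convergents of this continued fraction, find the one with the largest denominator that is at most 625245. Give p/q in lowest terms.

716035/137801

a_0 = 5: 5/1  (≤ bound)
a_1 = 5: 26/5  (≤ bound)
a_2 = 10: 265/51  (≤ bound)
a_3 = 5: 1351/260  (≤ bound)
a_4 = 10: 13775/2651  (≤ bound)
a_5 = 5: 70226/13515  (≤ bound)
a_6 = 10: 716035/137801  (≤ bound)
a_7 = 5: 3650401/702520  (> 625245, stop)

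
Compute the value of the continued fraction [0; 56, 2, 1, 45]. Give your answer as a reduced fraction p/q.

137/7718

Start with 45.
1 + 1/(45/1) = 1 + 1/45 = 46/45
2 + 1/(46/45) = 2 + 45/46 = 137/46
56 + 1/(137/46) = 56 + 46/137 = 7718/137
0 + 1/(7718/137) = 0 + 137/7718 = 137/7718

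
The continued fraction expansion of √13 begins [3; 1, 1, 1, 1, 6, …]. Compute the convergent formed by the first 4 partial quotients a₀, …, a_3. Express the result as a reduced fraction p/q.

11/3

Start with 1.
1 + 1/(1/1) = 1 + 1/1 = 2/1
1 + 1/(2/1) = 1 + 1/2 = 3/2
3 + 1/(3/2) = 3 + 2/3 = 11/3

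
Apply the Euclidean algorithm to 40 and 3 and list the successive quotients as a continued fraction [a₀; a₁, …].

[13; 3]

⌊40/3⌋ = 13, remainder 1
⌊3/1⌋ = 3, remainder 0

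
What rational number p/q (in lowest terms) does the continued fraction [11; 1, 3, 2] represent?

a_0 = 11: 11/1
a_1 = 1: 12/1
a_2 = 3: 47/4
a_3 = 2: 106/9

106/9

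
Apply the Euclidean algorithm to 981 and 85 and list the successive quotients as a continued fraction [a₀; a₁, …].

981 ÷ 85 → quotient 11, remainder 46
85 ÷ 46 → quotient 1, remainder 39
46 ÷ 39 → quotient 1, remainder 7
39 ÷ 7 → quotient 5, remainder 4
7 ÷ 4 → quotient 1, remainder 3
4 ÷ 3 → quotient 1, remainder 1
3 ÷ 1 → quotient 3, remainder 0

[11; 1, 1, 5, 1, 1, 3]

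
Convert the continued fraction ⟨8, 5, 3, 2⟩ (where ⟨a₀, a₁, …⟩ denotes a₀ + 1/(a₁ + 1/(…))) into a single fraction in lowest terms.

303/37

a_0 = 8: 8/1
a_1 = 5: 41/5
a_2 = 3: 131/16
a_3 = 2: 303/37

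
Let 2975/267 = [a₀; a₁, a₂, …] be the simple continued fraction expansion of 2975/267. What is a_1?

7

Apply division with remainder until the remainder is 0:
2975 ÷ 267 → quotient 11, remainder 38
267 ÷ 38 → quotient 7, remainder 1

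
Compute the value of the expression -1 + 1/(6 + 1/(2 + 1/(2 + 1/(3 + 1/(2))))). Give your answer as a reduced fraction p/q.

-211/250

Build up convergents one term at a time:
a_0 = -1: -1/1
a_1 = 6: -5/6
a_2 = 2: -11/13
a_3 = 2: -27/32
a_4 = 3: -92/109
a_5 = 2: -211/250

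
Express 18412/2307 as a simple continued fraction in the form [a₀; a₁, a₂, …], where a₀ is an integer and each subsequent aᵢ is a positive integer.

18412 = 7·2307 + 2263, so a_0 = 7
2307 = 1·2263 + 44, so a_1 = 1
2263 = 51·44 + 19, so a_2 = 51
44 = 2·19 + 6, so a_3 = 2
19 = 3·6 + 1, so a_4 = 3
6 = 6·1 + 0, so a_5 = 6

[7; 1, 51, 2, 3, 6]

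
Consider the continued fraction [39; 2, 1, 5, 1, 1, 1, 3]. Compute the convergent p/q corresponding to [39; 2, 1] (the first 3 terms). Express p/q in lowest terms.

118/3

Compute successive convergents:
a_0 = 39: 39/1
a_1 = 2: 79/2
a_2 = 1: 118/3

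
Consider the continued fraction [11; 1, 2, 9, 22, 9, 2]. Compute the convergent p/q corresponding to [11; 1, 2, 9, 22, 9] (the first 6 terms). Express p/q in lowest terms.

Start with 9.
22 + 1/(9/1) = 22 + 1/9 = 199/9
9 + 1/(199/9) = 9 + 9/199 = 1800/199
2 + 1/(1800/199) = 2 + 199/1800 = 3799/1800
1 + 1/(3799/1800) = 1 + 1800/3799 = 5599/3799
11 + 1/(5599/3799) = 11 + 3799/5599 = 65388/5599

65388/5599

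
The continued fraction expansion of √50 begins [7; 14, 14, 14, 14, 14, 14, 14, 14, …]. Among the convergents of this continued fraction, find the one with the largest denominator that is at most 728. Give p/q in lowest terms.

a_0 = 7: 7/1  (≤ bound)
a_1 = 14: 99/14  (≤ bound)
a_2 = 14: 1393/197  (≤ bound)
a_3 = 14: 19601/2772  (> 728, stop)

1393/197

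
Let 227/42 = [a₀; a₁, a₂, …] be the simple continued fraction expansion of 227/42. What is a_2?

227 = 5·42 + 17, so a_0 = 5
42 = 2·17 + 8, so a_1 = 2
17 = 2·8 + 1, so a_2 = 2

2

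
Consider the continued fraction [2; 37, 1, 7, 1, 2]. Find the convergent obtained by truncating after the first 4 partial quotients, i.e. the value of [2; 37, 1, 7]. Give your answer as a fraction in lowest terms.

Start with 7.
1 + 1/(7/1) = 1 + 1/7 = 8/7
37 + 1/(8/7) = 37 + 7/8 = 303/8
2 + 1/(303/8) = 2 + 8/303 = 614/303

614/303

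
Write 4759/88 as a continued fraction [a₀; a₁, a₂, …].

[54; 12, 1, 1, 3]

⌊4759/88⌋ = 54, remainder 7
⌊88/7⌋ = 12, remainder 4
⌊7/4⌋ = 1, remainder 3
⌊4/3⌋ = 1, remainder 1
⌊3/1⌋ = 3, remainder 0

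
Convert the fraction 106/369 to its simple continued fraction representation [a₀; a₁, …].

[0; 3, 2, 12, 1, 3]

⌊106/369⌋ = 0, remainder 106
⌊369/106⌋ = 3, remainder 51
⌊106/51⌋ = 2, remainder 4
⌊51/4⌋ = 12, remainder 3
⌊4/3⌋ = 1, remainder 1
⌊3/1⌋ = 3, remainder 0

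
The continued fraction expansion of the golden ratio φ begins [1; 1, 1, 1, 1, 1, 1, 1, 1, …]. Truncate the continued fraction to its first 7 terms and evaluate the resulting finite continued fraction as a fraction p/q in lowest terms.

21/13

a_0 = 1: 1/1
a_1 = 1: 2/1
a_2 = 1: 3/2
a_3 = 1: 5/3
a_4 = 1: 8/5
a_5 = 1: 13/8
a_6 = 1: 21/13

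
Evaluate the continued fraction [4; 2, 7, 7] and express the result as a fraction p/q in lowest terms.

Start with 7.
7 + 1/(7/1) = 7 + 1/7 = 50/7
2 + 1/(50/7) = 2 + 7/50 = 107/50
4 + 1/(107/50) = 4 + 50/107 = 478/107

478/107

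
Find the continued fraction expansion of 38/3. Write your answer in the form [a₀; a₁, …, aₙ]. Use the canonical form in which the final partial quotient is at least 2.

38 = 12·3 + 2, so a_0 = 12
3 = 1·2 + 1, so a_1 = 1
2 = 2·1 + 0, so a_2 = 2

[12; 1, 2]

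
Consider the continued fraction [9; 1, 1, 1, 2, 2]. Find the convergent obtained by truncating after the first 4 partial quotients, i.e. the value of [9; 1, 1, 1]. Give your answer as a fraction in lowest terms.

29/3

Compute successive convergents:
a_0 = 9: 9/1
a_1 = 1: 10/1
a_2 = 1: 19/2
a_3 = 1: 29/3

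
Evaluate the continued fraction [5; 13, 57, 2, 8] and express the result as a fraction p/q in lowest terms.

64567/12718

Starting at the tail and folding back:
Start with 8.
2 + 1/(8/1) = 2 + 1/8 = 17/8
57 + 1/(17/8) = 57 + 8/17 = 977/17
13 + 1/(977/17) = 13 + 17/977 = 12718/977
5 + 1/(12718/977) = 5 + 977/12718 = 64567/12718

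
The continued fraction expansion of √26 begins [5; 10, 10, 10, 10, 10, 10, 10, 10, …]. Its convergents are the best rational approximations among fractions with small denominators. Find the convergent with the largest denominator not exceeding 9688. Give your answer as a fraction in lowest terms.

a_0 = 5: 5/1  (≤ bound)
a_1 = 10: 51/10  (≤ bound)
a_2 = 10: 515/101  (≤ bound)
a_3 = 10: 5201/1020  (≤ bound)
a_4 = 10: 52525/10301  (> 9688, stop)

5201/1020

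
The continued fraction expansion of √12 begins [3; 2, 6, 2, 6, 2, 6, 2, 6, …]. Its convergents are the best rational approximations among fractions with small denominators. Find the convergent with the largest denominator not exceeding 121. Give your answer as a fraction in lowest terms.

97/28

a_0 = 3: 3/1  (≤ bound)
a_1 = 2: 7/2  (≤ bound)
a_2 = 6: 45/13  (≤ bound)
a_3 = 2: 97/28  (≤ bound)
a_4 = 6: 627/181  (> 121, stop)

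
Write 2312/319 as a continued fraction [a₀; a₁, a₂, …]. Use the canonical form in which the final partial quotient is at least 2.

[7; 4, 26, 3]

Run the Euclidean algorithm, recording each quotient:
2312 ÷ 319 → quotient 7, remainder 79
319 ÷ 79 → quotient 4, remainder 3
79 ÷ 3 → quotient 26, remainder 1
3 ÷ 1 → quotient 3, remainder 0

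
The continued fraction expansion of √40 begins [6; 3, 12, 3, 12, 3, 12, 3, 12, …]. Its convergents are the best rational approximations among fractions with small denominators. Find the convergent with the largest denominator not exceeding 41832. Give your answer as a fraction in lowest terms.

27379/4329

a_0 = 6: 6/1  (≤ bound)
a_1 = 3: 19/3  (≤ bound)
a_2 = 12: 234/37  (≤ bound)
a_3 = 3: 721/114  (≤ bound)
a_4 = 12: 8886/1405  (≤ bound)
a_5 = 3: 27379/4329  (≤ bound)
a_6 = 12: 337434/53353  (> 41832, stop)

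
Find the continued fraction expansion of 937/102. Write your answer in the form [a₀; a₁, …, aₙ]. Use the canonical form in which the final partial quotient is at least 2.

[9; 5, 2, 1, 2, 2]

937 = 9·102 + 19, so a_0 = 9
102 = 5·19 + 7, so a_1 = 5
19 = 2·7 + 5, so a_2 = 2
7 = 1·5 + 2, so a_3 = 1
5 = 2·2 + 1, so a_4 = 2
2 = 2·1 + 0, so a_5 = 2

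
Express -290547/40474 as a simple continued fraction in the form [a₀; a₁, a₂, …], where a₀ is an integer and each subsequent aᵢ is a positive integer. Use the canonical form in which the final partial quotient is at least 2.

-290547 ÷ 40474 → quotient -8, remainder 33245
40474 ÷ 33245 → quotient 1, remainder 7229
33245 ÷ 7229 → quotient 4, remainder 4329
7229 ÷ 4329 → quotient 1, remainder 2900
4329 ÷ 2900 → quotient 1, remainder 1429
2900 ÷ 1429 → quotient 2, remainder 42
1429 ÷ 42 → quotient 34, remainder 1
42 ÷ 1 → quotient 42, remainder 0

[-8; 1, 4, 1, 1, 2, 34, 42]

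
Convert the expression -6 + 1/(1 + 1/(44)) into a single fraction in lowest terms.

Use the convergent recurrence hₖ = aₖ·hₖ₋₁ + hₖ₋₂ (and likewise for the denominators kₖ):
a_0 = -6: -6/1
a_1 = 1: -5/1
a_2 = 44: -226/45

-226/45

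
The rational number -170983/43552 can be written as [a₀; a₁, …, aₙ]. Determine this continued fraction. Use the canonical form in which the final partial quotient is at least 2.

Apply division with remainder until the remainder is 0:
⌊-170983/43552⌋ = -4, remainder 3225
⌊43552/3225⌋ = 13, remainder 1627
⌊3225/1627⌋ = 1, remainder 1598
⌊1627/1598⌋ = 1, remainder 29
⌊1598/29⌋ = 55, remainder 3
⌊29/3⌋ = 9, remainder 2
⌊3/2⌋ = 1, remainder 1
⌊2/1⌋ = 2, remainder 0

[-4; 13, 1, 1, 55, 9, 1, 2]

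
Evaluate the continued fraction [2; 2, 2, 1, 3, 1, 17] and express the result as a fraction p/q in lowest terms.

Collapse the nested fraction from the inside out:
Start with 17.
1 + 1/(17/1) = 1 + 1/17 = 18/17
3 + 1/(18/17) = 3 + 17/18 = 71/18
1 + 1/(71/18) = 1 + 18/71 = 89/71
2 + 1/(89/71) = 2 + 71/89 = 249/89
2 + 1/(249/89) = 2 + 89/249 = 587/249
2 + 1/(587/249) = 2 + 249/587 = 1423/587

1423/587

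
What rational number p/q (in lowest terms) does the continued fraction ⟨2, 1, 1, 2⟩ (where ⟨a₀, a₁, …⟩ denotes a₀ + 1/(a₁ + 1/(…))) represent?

Compute successive convergents:
a_0 = 2: 2/1
a_1 = 1: 3/1
a_2 = 1: 5/2
a_3 = 2: 13/5

13/5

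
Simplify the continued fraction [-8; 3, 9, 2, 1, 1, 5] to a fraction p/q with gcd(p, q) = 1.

-6273/817

a_0 = -8: -8/1
a_1 = 3: -23/3
a_2 = 9: -215/28
a_3 = 2: -453/59
a_4 = 1: -668/87
a_5 = 1: -1121/146
a_6 = 5: -6273/817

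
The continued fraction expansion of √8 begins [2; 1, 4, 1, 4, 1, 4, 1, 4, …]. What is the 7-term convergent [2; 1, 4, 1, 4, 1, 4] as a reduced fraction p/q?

Start with 4.
1 + 1/(4/1) = 1 + 1/4 = 5/4
4 + 1/(5/4) = 4 + 4/5 = 24/5
1 + 1/(24/5) = 1 + 5/24 = 29/24
4 + 1/(29/24) = 4 + 24/29 = 140/29
1 + 1/(140/29) = 1 + 29/140 = 169/140
2 + 1/(169/140) = 2 + 140/169 = 478/169

478/169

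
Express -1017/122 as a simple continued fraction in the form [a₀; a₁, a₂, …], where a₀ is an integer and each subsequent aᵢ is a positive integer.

[-9; 1, 1, 1, 40]

-1017 ÷ 122 → quotient -9, remainder 81
122 ÷ 81 → quotient 1, remainder 41
81 ÷ 41 → quotient 1, remainder 40
41 ÷ 40 → quotient 1, remainder 1
40 ÷ 1 → quotient 40, remainder 0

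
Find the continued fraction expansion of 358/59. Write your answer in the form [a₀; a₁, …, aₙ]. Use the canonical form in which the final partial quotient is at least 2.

Apply division with remainder until the remainder is 0:
358 ÷ 59 → quotient 6, remainder 4
59 ÷ 4 → quotient 14, remainder 3
4 ÷ 3 → quotient 1, remainder 1
3 ÷ 1 → quotient 3, remainder 0

[6; 14, 1, 3]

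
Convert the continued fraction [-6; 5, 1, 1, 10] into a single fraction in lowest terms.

-675/116

Start with 10.
1 + 1/(10/1) = 1 + 1/10 = 11/10
1 + 1/(11/10) = 1 + 10/11 = 21/11
5 + 1/(21/11) = 5 + 11/21 = 116/21
-6 + 1/(116/21) = -6 + 21/116 = -675/116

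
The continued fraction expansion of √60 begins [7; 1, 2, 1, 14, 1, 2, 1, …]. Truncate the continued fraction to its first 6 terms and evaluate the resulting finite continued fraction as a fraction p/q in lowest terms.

Start with 1.
14 + 1/(1/1) = 14 + 1/1 = 15/1
1 + 1/(15/1) = 1 + 1/15 = 16/15
2 + 1/(16/15) = 2 + 15/16 = 47/16
1 + 1/(47/16) = 1 + 16/47 = 63/47
7 + 1/(63/47) = 7 + 47/63 = 488/63

488/63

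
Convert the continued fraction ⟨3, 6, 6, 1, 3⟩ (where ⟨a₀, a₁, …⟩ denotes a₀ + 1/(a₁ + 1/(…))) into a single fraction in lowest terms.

525/166

Use the convergent recurrence hₖ = aₖ·hₖ₋₁ + hₖ₋₂ (and likewise for the denominators kₖ):
a_0 = 3: 3/1
a_1 = 6: 19/6
a_2 = 6: 117/37
a_3 = 1: 136/43
a_4 = 3: 525/166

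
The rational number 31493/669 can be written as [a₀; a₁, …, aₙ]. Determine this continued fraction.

[47; 13, 2, 1, 1, 1, 2, 2]

⌊31493/669⌋ = 47, remainder 50
⌊669/50⌋ = 13, remainder 19
⌊50/19⌋ = 2, remainder 12
⌊19/12⌋ = 1, remainder 7
⌊12/7⌋ = 1, remainder 5
⌊7/5⌋ = 1, remainder 2
⌊5/2⌋ = 2, remainder 1
⌊2/1⌋ = 2, remainder 0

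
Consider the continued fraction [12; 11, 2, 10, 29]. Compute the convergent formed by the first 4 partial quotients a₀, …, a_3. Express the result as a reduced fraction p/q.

Compute successive convergents:
a_0 = 12: 12/1
a_1 = 11: 133/11
a_2 = 2: 278/23
a_3 = 10: 2913/241

2913/241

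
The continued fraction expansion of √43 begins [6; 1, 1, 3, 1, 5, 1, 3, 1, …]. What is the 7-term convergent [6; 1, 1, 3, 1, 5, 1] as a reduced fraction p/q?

400/61

Start with 1.
5 + 1/(1/1) = 5 + 1/1 = 6/1
1 + 1/(6/1) = 1 + 1/6 = 7/6
3 + 1/(7/6) = 3 + 6/7 = 27/7
1 + 1/(27/7) = 1 + 7/27 = 34/27
1 + 1/(34/27) = 1 + 27/34 = 61/34
6 + 1/(61/34) = 6 + 34/61 = 400/61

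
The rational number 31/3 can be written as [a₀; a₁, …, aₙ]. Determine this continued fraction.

⌊31/3⌋ = 10, remainder 1
⌊3/1⌋ = 3, remainder 0

[10; 3]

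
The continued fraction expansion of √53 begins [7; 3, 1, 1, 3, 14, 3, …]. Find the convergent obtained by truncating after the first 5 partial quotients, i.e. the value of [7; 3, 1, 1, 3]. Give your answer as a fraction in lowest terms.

182/25

Start with 3.
1 + 1/(3/1) = 1 + 1/3 = 4/3
1 + 1/(4/3) = 1 + 3/4 = 7/4
3 + 1/(7/4) = 3 + 4/7 = 25/7
7 + 1/(25/7) = 7 + 7/25 = 182/25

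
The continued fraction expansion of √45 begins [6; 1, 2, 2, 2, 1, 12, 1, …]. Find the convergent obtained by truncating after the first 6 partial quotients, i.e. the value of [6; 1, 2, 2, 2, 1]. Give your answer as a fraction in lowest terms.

Start with 1.
2 + 1/(1/1) = 2 + 1/1 = 3/1
2 + 1/(3/1) = 2 + 1/3 = 7/3
2 + 1/(7/3) = 2 + 3/7 = 17/7
1 + 1/(17/7) = 1 + 7/17 = 24/17
6 + 1/(24/17) = 6 + 17/24 = 161/24

161/24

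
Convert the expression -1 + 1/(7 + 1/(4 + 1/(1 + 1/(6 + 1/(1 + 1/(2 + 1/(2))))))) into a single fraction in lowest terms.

-1632/1895

Start with 2.
2 + 1/(2/1) = 2 + 1/2 = 5/2
1 + 1/(5/2) = 1 + 2/5 = 7/5
6 + 1/(7/5) = 6 + 5/7 = 47/7
1 + 1/(47/7) = 1 + 7/47 = 54/47
4 + 1/(54/47) = 4 + 47/54 = 263/54
7 + 1/(263/54) = 7 + 54/263 = 1895/263
-1 + 1/(1895/263) = -1 + 263/1895 = -1632/1895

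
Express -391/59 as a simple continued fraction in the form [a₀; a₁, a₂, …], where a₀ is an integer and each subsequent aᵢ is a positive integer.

-391 ÷ 59 → quotient -7, remainder 22
59 ÷ 22 → quotient 2, remainder 15
22 ÷ 15 → quotient 1, remainder 7
15 ÷ 7 → quotient 2, remainder 1
7 ÷ 1 → quotient 7, remainder 0

[-7; 2, 1, 2, 7]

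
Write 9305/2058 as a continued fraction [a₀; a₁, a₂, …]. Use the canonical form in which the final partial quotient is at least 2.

9305 ÷ 2058 → quotient 4, remainder 1073
2058 ÷ 1073 → quotient 1, remainder 985
1073 ÷ 985 → quotient 1, remainder 88
985 ÷ 88 → quotient 11, remainder 17
88 ÷ 17 → quotient 5, remainder 3
17 ÷ 3 → quotient 5, remainder 2
3 ÷ 2 → quotient 1, remainder 1
2 ÷ 1 → quotient 2, remainder 0

[4; 1, 1, 11, 5, 5, 1, 2]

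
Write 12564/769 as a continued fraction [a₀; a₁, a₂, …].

⌊12564/769⌋ = 16, remainder 260
⌊769/260⌋ = 2, remainder 249
⌊260/249⌋ = 1, remainder 11
⌊249/11⌋ = 22, remainder 7
⌊11/7⌋ = 1, remainder 4
⌊7/4⌋ = 1, remainder 3
⌊4/3⌋ = 1, remainder 1
⌊3/1⌋ = 3, remainder 0

[16; 2, 1, 22, 1, 1, 1, 3]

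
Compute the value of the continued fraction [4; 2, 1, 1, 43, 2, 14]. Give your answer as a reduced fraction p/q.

Start with 14.
2 + 1/(14/1) = 2 + 1/14 = 29/14
43 + 1/(29/14) = 43 + 14/29 = 1261/29
1 + 1/(1261/29) = 1 + 29/1261 = 1290/1261
1 + 1/(1290/1261) = 1 + 1261/1290 = 2551/1290
2 + 1/(2551/1290) = 2 + 1290/2551 = 6392/2551
4 + 1/(6392/2551) = 4 + 2551/6392 = 28119/6392

28119/6392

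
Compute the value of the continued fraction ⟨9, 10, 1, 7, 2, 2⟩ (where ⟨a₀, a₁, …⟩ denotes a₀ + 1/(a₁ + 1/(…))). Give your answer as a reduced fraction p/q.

4155/457

Start with 2.
2 + 1/(2/1) = 2 + 1/2 = 5/2
7 + 1/(5/2) = 7 + 2/5 = 37/5
1 + 1/(37/5) = 1 + 5/37 = 42/37
10 + 1/(42/37) = 10 + 37/42 = 457/42
9 + 1/(457/42) = 9 + 42/457 = 4155/457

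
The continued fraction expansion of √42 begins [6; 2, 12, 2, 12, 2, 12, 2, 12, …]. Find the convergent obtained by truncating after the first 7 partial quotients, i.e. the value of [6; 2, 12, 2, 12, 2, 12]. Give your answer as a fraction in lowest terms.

109194/16849

Work from the innermost term outward:
Start with 12.
2 + 1/(12/1) = 2 + 1/12 = 25/12
12 + 1/(25/12) = 12 + 12/25 = 312/25
2 + 1/(312/25) = 2 + 25/312 = 649/312
12 + 1/(649/312) = 12 + 312/649 = 8100/649
2 + 1/(8100/649) = 2 + 649/8100 = 16849/8100
6 + 1/(16849/8100) = 6 + 8100/16849 = 109194/16849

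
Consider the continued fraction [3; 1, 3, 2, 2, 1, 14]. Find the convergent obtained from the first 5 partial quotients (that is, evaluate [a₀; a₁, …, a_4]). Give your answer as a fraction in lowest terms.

83/22

a_0 = 3: 3/1
a_1 = 1: 4/1
a_2 = 3: 15/4
a_3 = 2: 34/9
a_4 = 2: 83/22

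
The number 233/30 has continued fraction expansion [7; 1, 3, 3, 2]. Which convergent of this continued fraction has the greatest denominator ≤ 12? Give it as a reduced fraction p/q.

31/4

List convergents until the denominator exceeds the bound:
a_0 = 7: 7/1  (≤ bound)
a_1 = 1: 8/1  (≤ bound)
a_2 = 3: 31/4  (≤ bound)
a_3 = 3: 101/13  (> 12, stop)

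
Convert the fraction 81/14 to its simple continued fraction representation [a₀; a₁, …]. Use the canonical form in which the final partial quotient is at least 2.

Apply division with remainder until the remainder is 0:
81 ÷ 14 → quotient 5, remainder 11
14 ÷ 11 → quotient 1, remainder 3
11 ÷ 3 → quotient 3, remainder 2
3 ÷ 2 → quotient 1, remainder 1
2 ÷ 1 → quotient 2, remainder 0

[5; 1, 3, 1, 2]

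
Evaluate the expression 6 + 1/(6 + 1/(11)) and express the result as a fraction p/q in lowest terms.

413/67

Start with 11.
6 + 1/(11/1) = 6 + 1/11 = 67/11
6 + 1/(67/11) = 6 + 11/67 = 413/67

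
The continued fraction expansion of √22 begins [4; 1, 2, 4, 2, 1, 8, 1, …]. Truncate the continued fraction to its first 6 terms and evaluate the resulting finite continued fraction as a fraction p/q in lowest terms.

Starting at the tail and folding back:
Start with 1.
2 + 1/(1/1) = 2 + 1/1 = 3/1
4 + 1/(3/1) = 4 + 1/3 = 13/3
2 + 1/(13/3) = 2 + 3/13 = 29/13
1 + 1/(29/13) = 1 + 13/29 = 42/29
4 + 1/(42/29) = 4 + 29/42 = 197/42

197/42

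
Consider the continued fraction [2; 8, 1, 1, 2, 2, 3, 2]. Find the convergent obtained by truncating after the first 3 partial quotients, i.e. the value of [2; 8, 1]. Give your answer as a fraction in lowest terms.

19/9

a_0 = 2: 2/1
a_1 = 8: 17/8
a_2 = 1: 19/9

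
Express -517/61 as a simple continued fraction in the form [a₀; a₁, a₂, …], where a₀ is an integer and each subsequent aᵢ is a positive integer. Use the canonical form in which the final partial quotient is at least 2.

[-9; 1, 1, 9, 1, 2]

-517 = -9·61 + 32, so a_0 = -9
61 = 1·32 + 29, so a_1 = 1
32 = 1·29 + 3, so a_2 = 1
29 = 9·3 + 2, so a_3 = 9
3 = 1·2 + 1, so a_4 = 1
2 = 2·1 + 0, so a_5 = 2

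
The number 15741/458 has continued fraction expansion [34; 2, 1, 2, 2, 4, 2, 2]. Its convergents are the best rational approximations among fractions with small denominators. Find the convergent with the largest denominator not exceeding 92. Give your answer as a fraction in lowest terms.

2887/84

a_0 = 34: 34/1  (≤ bound)
a_1 = 2: 69/2  (≤ bound)
a_2 = 1: 103/3  (≤ bound)
a_3 = 2: 275/8  (≤ bound)
a_4 = 2: 653/19  (≤ bound)
a_5 = 4: 2887/84  (≤ bound)
a_6 = 2: 6427/187  (> 92, stop)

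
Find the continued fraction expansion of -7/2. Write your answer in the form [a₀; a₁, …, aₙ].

[-4; 2]

⌊-7/2⌋ = -4, remainder 1
⌊2/1⌋ = 2, remainder 0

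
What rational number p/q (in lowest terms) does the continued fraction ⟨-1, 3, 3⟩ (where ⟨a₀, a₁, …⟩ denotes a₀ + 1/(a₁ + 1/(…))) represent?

-7/10

Start with 3.
3 + 1/(3/1) = 3 + 1/3 = 10/3
-1 + 1/(10/3) = -1 + 3/10 = -7/10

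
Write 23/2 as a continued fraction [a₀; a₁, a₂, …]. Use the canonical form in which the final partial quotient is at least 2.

[11; 2]

⌊23/2⌋ = 11, remainder 1
⌊2/1⌋ = 2, remainder 0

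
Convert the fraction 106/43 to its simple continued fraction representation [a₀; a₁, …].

Repeatedly divide and take the remainder:
⌊106/43⌋ = 2, remainder 20
⌊43/20⌋ = 2, remainder 3
⌊20/3⌋ = 6, remainder 2
⌊3/2⌋ = 1, remainder 1
⌊2/1⌋ = 2, remainder 0

[2; 2, 6, 1, 2]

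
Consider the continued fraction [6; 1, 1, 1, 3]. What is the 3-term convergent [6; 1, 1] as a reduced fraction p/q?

13/2

Start with 1.
1 + 1/(1/1) = 1 + 1/1 = 2/1
6 + 1/(2/1) = 6 + 1/2 = 13/2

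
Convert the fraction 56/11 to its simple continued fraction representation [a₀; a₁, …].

[5; 11]

Run the Euclidean algorithm, recording each quotient:
56 ÷ 11 → quotient 5, remainder 1
11 ÷ 1 → quotient 11, remainder 0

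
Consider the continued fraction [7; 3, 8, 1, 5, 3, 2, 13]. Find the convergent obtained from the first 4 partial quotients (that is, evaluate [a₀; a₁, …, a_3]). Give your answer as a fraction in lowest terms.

205/28

Use the convergent recurrence hₖ = aₖ·hₖ₋₁ + hₖ₋₂ (and likewise for the denominators kₖ):
a_0 = 7: 7/1
a_1 = 3: 22/3
a_2 = 8: 183/25
a_3 = 1: 205/28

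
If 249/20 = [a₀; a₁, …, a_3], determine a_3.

Apply division with remainder until the remainder is 0:
⌊249/20⌋ = 12, remainder 9
⌊20/9⌋ = 2, remainder 2
⌊9/2⌋ = 4, remainder 1
⌊2/1⌋ = 2, remainder 0

2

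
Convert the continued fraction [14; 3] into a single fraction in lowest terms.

a_0 = 14: 14/1
a_1 = 3: 43/3

43/3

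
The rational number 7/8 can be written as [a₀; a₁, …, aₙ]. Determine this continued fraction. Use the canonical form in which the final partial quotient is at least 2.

[0; 1, 7]

Apply division with remainder until the remainder is 0:
7 ÷ 8 → quotient 0, remainder 7
8 ÷ 7 → quotient 1, remainder 1
7 ÷ 1 → quotient 7, remainder 0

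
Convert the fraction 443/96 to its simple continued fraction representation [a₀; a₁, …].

[4; 1, 1, 1, 1, 2, 7]

Repeatedly divide and take the remainder:
443 = 4·96 + 59, so a_0 = 4
96 = 1·59 + 37, so a_1 = 1
59 = 1·37 + 22, so a_2 = 1
37 = 1·22 + 15, so a_3 = 1
22 = 1·15 + 7, so a_4 = 1
15 = 2·7 + 1, so a_5 = 2
7 = 7·1 + 0, so a_6 = 7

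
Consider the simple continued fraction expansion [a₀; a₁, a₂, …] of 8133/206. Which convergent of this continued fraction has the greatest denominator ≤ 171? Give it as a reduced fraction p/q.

3040/77

List convergents until the denominator exceeds the bound:
a_0 = 39: 39/1  (≤ bound)
a_1 = 2: 79/2  (≤ bound)
a_2 = 12: 987/25  (≤ bound)
a_3 = 2: 2053/52  (≤ bound)
a_4 = 1: 3040/77  (≤ bound)
a_5 = 2: 8133/206  (> 171, stop)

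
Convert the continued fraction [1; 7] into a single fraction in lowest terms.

8/7

Collapse the nested fraction from the inside out:
Start with 7.
1 + 1/(7/1) = 1 + 1/7 = 8/7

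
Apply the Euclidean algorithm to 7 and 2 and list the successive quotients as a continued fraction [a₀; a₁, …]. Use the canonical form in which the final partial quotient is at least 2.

[3; 2]

Apply division with remainder until the remainder is 0:
7 = 3·2 + 1, so a_0 = 3
2 = 2·1 + 0, so a_1 = 2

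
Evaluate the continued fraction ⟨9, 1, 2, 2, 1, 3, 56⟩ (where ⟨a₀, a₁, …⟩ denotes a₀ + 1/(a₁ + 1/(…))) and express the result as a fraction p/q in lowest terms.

20201/2082

Work from the innermost term outward:
Start with 56.
3 + 1/(56/1) = 3 + 1/56 = 169/56
1 + 1/(169/56) = 1 + 56/169 = 225/169
2 + 1/(225/169) = 2 + 169/225 = 619/225
2 + 1/(619/225) = 2 + 225/619 = 1463/619
1 + 1/(1463/619) = 1 + 619/1463 = 2082/1463
9 + 1/(2082/1463) = 9 + 1463/2082 = 20201/2082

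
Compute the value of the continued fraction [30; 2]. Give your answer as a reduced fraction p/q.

61/2

a_0 = 30: 30/1
a_1 = 2: 61/2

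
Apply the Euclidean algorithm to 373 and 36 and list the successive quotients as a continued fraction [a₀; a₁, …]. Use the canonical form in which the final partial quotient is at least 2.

[10; 2, 1, 3, 3]

373 = 10·36 + 13, so a_0 = 10
36 = 2·13 + 10, so a_1 = 2
13 = 1·10 + 3, so a_2 = 1
10 = 3·3 + 1, so a_3 = 3
3 = 3·1 + 0, so a_4 = 3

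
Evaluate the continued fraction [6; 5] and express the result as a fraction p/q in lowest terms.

31/5

Build up convergents one term at a time:
a_0 = 6: 6/1
a_1 = 5: 31/5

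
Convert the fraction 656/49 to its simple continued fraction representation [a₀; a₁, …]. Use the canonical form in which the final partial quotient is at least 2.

[13; 2, 1, 1, 2, 1, 2]

⌊656/49⌋ = 13, remainder 19
⌊49/19⌋ = 2, remainder 11
⌊19/11⌋ = 1, remainder 8
⌊11/8⌋ = 1, remainder 3
⌊8/3⌋ = 2, remainder 2
⌊3/2⌋ = 1, remainder 1
⌊2/1⌋ = 2, remainder 0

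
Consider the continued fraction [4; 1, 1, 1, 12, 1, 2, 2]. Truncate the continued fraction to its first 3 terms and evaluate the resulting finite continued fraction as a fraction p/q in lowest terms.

Starting at the tail and folding back:
Start with 1.
1 + 1/(1/1) = 1 + 1/1 = 2/1
4 + 1/(2/1) = 4 + 1/2 = 9/2

9/2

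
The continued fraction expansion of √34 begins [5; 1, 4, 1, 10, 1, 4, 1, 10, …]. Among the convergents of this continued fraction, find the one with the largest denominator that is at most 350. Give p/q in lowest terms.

2035/349

List convergents until the denominator exceeds the bound:
a_0 = 5: 5/1  (≤ bound)
a_1 = 1: 6/1  (≤ bound)
a_2 = 4: 29/5  (≤ bound)
a_3 = 1: 35/6  (≤ bound)
a_4 = 10: 379/65  (≤ bound)
a_5 = 1: 414/71  (≤ bound)
a_6 = 4: 2035/349  (≤ bound)
a_7 = 1: 2449/420  (> 350, stop)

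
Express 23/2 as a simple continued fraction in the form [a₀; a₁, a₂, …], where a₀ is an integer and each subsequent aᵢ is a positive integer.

23 = 11·2 + 1, so a_0 = 11
2 = 2·1 + 0, so a_1 = 2

[11; 2]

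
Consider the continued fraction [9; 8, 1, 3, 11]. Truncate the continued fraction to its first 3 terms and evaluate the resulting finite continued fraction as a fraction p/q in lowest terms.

82/9

a_0 = 9: 9/1
a_1 = 8: 73/8
a_2 = 1: 82/9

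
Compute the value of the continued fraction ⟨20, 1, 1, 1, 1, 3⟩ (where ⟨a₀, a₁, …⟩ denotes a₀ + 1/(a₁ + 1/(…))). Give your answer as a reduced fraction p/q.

371/18

a_0 = 20: 20/1
a_1 = 1: 21/1
a_2 = 1: 41/2
a_3 = 1: 62/3
a_4 = 1: 103/5
a_5 = 3: 371/18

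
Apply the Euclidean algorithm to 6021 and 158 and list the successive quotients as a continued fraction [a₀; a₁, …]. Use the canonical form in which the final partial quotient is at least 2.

[38; 9, 3, 2, 2]

6021 ÷ 158 → quotient 38, remainder 17
158 ÷ 17 → quotient 9, remainder 5
17 ÷ 5 → quotient 3, remainder 2
5 ÷ 2 → quotient 2, remainder 1
2 ÷ 1 → quotient 2, remainder 0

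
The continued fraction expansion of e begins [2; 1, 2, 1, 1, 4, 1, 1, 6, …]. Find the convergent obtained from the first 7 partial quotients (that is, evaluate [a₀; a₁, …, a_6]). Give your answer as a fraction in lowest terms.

106/39

Work from the innermost term outward:
Start with 1.
4 + 1/(1/1) = 4 + 1/1 = 5/1
1 + 1/(5/1) = 1 + 1/5 = 6/5
1 + 1/(6/5) = 1 + 5/6 = 11/6
2 + 1/(11/6) = 2 + 6/11 = 28/11
1 + 1/(28/11) = 1 + 11/28 = 39/28
2 + 1/(39/28) = 2 + 28/39 = 106/39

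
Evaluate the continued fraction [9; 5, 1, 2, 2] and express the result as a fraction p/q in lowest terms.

367/40

Start with 2.
2 + 1/(2/1) = 2 + 1/2 = 5/2
1 + 1/(5/2) = 1 + 2/5 = 7/5
5 + 1/(7/5) = 5 + 5/7 = 40/7
9 + 1/(40/7) = 9 + 7/40 = 367/40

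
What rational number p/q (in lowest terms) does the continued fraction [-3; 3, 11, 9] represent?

Use the convergent recurrence hₖ = aₖ·hₖ₋₁ + hₖ₋₂ (and likewise for the denominators kₖ):
a_0 = -3: -3/1
a_1 = 3: -8/3
a_2 = 11: -91/34
a_3 = 9: -827/309

-827/309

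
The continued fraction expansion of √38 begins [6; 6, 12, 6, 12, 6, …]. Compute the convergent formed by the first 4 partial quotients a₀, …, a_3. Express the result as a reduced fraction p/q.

2737/444

a_0 = 6: 6/1
a_1 = 6: 37/6
a_2 = 12: 450/73
a_3 = 6: 2737/444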